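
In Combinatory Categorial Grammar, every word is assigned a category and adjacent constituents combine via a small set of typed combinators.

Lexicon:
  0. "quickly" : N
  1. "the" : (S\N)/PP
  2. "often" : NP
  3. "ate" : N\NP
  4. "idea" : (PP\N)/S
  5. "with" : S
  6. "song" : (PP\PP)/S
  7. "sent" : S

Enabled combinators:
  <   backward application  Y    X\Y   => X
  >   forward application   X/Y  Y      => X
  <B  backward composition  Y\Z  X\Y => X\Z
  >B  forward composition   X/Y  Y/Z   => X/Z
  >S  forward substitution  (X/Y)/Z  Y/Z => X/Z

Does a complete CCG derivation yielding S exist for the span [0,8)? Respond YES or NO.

YES

[0,8] S   <
  [0,1] "quickly" : N
  [1,8] S\N   >
    [1,2] "the" : (S\N)/PP
    [2,8] PP   <
      [2,4] N   <
        [2,3] "often" : NP
        [3,4] "ate" : N\NP
      [4,8] PP\N   <B
        [4,6] PP\N   >
          [4,5] "idea" : (PP\N)/S
          [5,6] "with" : S
        [6,8] PP\PP   >
          [6,7] "song" : (PP\PP)/S
          [7,8] "sent" : S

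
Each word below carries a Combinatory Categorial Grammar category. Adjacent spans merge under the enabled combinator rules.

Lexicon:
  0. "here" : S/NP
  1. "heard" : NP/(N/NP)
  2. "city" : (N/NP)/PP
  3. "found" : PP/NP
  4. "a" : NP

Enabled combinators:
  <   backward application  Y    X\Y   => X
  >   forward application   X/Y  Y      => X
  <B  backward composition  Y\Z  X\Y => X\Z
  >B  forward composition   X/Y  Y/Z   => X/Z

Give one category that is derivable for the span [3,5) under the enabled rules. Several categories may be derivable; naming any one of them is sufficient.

PP

[0,5] S   >
  [0,3] S/PP   >B
    [0,1] "here" : S/NP
    [1,3] NP/PP   >B
      [1,2] "heard" : NP/(N/NP)
      [2,3] "city" : (N/NP)/PP
  [3,5] PP   >
    [3,4] "found" : PP/NP
    [4,5] "a" : NP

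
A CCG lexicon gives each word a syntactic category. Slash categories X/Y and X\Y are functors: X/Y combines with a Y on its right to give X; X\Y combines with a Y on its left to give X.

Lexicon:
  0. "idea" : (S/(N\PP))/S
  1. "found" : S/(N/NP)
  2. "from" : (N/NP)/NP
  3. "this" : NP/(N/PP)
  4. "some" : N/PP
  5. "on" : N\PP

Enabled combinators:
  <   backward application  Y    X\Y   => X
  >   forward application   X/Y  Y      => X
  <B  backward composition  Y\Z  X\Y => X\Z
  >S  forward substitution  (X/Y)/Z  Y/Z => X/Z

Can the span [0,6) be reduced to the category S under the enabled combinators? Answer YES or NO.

YES

[0,6] S   >
  [0,5] S/(N\PP)   >
    [0,1] "idea" : (S/(N\PP))/S
    [1,5] S   >
      [1,2] "found" : S/(N/NP)
      [2,5] N/NP   >
        [2,3] "from" : (N/NP)/NP
        [3,5] NP   >
          [3,4] "this" : NP/(N/PP)
          [4,5] "some" : N/PP
  [5,6] "on" : N\PP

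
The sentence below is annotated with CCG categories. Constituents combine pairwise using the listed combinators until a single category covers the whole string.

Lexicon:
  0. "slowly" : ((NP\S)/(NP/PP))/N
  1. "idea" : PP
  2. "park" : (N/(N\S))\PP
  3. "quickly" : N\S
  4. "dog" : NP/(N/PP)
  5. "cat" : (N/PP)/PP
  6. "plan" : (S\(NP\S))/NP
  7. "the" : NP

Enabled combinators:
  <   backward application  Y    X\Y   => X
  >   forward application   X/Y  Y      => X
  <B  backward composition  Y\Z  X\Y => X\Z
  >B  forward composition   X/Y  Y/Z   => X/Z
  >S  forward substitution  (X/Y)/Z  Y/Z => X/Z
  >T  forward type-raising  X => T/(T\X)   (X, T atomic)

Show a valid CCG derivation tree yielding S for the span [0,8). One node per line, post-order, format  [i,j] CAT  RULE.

[0,1] ((NP\S)/(NP/PP))/N  lex  "slowly"
[1,2] PP  lex  "idea"
[2,3] (N/(N\S))\PP  lex  "park"
[1,3] N/(N\S)  <  k=2
[3,4] N\S  lex  "quickly"
[1,4] N  >  k=3
[0,4] (NP\S)/(NP/PP)  >  k=1
[4,5] NP/(N/PP)  lex  "dog"
[5,6] (N/PP)/PP  lex  "cat"
[4,6] NP/PP  >B  k=5
[0,6] NP\S  >  k=4
[6,7] (S\(NP\S))/NP  lex  "plan"
[7,8] NP  lex  "the"
[6,8] S\(NP\S)  >  k=7
[0,8] S  <  k=6

[0,8] S   <
  [0,6] NP\S   >
    [0,4] (NP\S)/(NP/PP)   >
      [0,1] "slowly" : ((NP\S)/(NP/PP))/N
      [1,4] N   >
        [1,3] N/(N\S)   <
          [1,2] "idea" : PP
          [2,3] "park" : (N/(N\S))\PP
        [3,4] "quickly" : N\S
    [4,6] NP/PP   >B
      [4,5] "dog" : NP/(N/PP)
      [5,6] "cat" : (N/PP)/PP
  [6,8] S\(NP\S)   >
    [6,7] "plan" : (S\(NP\S))/NP
    [7,8] "the" : NP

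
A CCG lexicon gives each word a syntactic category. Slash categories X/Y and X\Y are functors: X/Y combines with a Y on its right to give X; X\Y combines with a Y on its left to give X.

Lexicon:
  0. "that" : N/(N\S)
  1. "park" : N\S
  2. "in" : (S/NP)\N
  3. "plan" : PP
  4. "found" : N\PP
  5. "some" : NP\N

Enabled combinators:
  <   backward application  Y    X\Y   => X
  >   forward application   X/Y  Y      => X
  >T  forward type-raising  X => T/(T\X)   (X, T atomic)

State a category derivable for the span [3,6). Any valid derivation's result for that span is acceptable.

[0,6] S   >
  [0,3] S/NP   <
    [0,2] N   >
      [0,1] "that" : N/(N\S)
      [1,2] "park" : N\S
    [2,3] "in" : (S/NP)\N
  [3,6] NP   <
    [3,5] N   >
      [3,4] N/(N\PP)   >T
        [3,4] "plan" : PP
      [4,5] "found" : N\PP
    [5,6] "some" : NP\N

NP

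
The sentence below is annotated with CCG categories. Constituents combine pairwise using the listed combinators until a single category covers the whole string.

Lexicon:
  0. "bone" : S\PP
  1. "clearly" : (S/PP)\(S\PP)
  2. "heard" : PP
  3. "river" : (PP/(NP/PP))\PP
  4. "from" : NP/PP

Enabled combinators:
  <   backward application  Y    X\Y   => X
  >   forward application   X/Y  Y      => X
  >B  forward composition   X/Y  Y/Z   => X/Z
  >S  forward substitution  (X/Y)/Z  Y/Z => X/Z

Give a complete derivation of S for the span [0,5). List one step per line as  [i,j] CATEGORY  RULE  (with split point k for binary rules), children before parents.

[0,1] S\PP  lex  "bone"
[1,2] (S/PP)\(S\PP)  lex  "clearly"
[0,2] S/PP  <  k=1
[2,3] PP  lex  "heard"
[3,4] (PP/(NP/PP))\PP  lex  "river"
[2,4] PP/(NP/PP)  <  k=3
[4,5] NP/PP  lex  "from"
[2,5] PP  >  k=4
[0,5] S  >  k=2

[0,5] S   >
  [0,2] S/PP   <
    [0,1] "bone" : S\PP
    [1,2] "clearly" : (S/PP)\(S\PP)
  [2,5] PP   >
    [2,4] PP/(NP/PP)   <
      [2,3] "heard" : PP
      [3,4] "river" : (PP/(NP/PP))\PP
    [4,5] "from" : NP/PP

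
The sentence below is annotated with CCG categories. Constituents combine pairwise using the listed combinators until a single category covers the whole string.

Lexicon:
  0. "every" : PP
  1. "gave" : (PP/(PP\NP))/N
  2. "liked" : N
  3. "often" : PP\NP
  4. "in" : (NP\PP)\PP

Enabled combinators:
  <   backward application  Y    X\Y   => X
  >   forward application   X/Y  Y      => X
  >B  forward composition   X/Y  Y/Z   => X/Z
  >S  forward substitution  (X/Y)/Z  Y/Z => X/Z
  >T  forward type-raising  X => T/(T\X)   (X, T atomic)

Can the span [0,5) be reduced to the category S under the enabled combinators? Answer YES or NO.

NO

PP (PP/(PP\NP))/N N PP\NP (NP\PP)\PP
CKY chart[0,5] = {N/(N\NP), NP, NP/(NP\NP), PP/(PP\NP), S/(S\NP)}; S ∉ chart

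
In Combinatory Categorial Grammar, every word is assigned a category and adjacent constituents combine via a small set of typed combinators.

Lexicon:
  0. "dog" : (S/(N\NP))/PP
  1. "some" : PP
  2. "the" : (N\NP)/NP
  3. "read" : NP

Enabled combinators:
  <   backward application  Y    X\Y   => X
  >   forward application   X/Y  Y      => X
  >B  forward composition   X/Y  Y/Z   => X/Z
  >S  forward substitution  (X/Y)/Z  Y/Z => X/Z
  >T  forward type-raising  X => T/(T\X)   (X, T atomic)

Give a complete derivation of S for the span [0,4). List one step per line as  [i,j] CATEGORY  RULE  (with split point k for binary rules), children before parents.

[0,4] S   >
  [0,3] S/NP   >B
    [0,2] S/(N\NP)   >
      [0,1] "dog" : (S/(N\NP))/PP
      [1,2] "some" : PP
    [2,3] "the" : (N\NP)/NP
  [3,4] "read" : NP

[0,1] (S/(N\NP))/PP  lex  "dog"
[1,2] PP  lex  "some"
[0,2] S/(N\NP)  >  k=1
[2,3] (N\NP)/NP  lex  "the"
[0,3] S/NP  >B  k=2
[3,4] NP  lex  "read"
[0,4] S  >  k=3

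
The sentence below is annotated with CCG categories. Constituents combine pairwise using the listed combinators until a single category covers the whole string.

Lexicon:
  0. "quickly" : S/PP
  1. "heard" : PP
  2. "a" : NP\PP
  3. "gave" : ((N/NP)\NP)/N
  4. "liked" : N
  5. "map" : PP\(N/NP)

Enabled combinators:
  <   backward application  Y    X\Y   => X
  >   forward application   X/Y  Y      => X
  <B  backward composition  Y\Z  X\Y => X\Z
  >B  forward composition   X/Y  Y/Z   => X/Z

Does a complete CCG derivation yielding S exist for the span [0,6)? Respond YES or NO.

YES

[0,6] S   >
  [0,1] "quickly" : S/PP
  [1,6] PP   <
    [1,3] NP   <
      [1,2] "heard" : PP
      [2,3] "a" : NP\PP
    [3,6] PP\NP   <B
      [3,5] (N/NP)\NP   >
        [3,4] "gave" : ((N/NP)\NP)/N
        [4,5] "liked" : N
      [5,6] "map" : PP\(N/NP)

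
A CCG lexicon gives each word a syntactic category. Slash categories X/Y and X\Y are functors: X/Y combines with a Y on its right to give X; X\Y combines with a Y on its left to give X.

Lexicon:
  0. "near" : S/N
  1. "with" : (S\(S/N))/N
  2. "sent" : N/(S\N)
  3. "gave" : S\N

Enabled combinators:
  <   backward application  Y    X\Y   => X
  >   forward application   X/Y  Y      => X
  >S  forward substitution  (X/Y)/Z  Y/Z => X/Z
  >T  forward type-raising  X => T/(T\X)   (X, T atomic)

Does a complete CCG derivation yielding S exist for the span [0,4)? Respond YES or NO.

[0,4] S   <
  [0,1] "near" : S/N
  [1,4] S\(S/N)   >
    [1,2] "with" : (S\(S/N))/N
    [2,4] N   >
      [2,3] "sent" : N/(S\N)
      [3,4] "gave" : S\N

YES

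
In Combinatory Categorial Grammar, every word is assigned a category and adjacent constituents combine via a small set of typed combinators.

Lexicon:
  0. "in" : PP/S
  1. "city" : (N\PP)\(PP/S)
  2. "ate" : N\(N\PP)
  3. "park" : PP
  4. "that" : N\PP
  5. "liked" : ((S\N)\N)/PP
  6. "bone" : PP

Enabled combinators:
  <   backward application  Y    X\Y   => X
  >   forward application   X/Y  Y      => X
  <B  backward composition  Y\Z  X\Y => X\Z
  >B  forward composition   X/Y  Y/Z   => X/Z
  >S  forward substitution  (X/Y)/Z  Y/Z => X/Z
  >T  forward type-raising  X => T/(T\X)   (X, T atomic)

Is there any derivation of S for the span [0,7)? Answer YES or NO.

[0,7] S   <
  [0,3] N   <
    [0,2] N\PP   <
      [0,1] "in" : PP/S
      [1,2] "city" : (N\PP)\(PP/S)
    [2,3] "ate" : N\(N\PP)
  [3,7] S\N   <
    [3,5] N   >
      [3,4] N/(N\PP)   >T
        [3,4] "park" : PP
      [4,5] "that" : N\PP
    [5,7] (S\N)\N   >
      [5,6] "liked" : ((S\N)\N)/PP
      [6,7] "bone" : PP

YES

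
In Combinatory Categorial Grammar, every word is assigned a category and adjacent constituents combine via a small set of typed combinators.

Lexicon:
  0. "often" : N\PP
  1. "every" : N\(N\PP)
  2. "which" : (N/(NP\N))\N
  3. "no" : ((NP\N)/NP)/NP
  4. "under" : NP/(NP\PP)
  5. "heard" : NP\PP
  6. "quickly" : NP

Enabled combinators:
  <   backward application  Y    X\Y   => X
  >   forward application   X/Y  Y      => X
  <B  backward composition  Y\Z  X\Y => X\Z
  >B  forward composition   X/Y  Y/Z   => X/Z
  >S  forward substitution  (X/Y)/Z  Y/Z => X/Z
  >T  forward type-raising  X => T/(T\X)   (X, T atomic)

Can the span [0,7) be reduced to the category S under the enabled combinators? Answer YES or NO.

N\PP N\(N\PP) (N/(NP\N))\N ((NP\N)/NP)/NP NP/(NP\PP) NP\PP NP
CKY chart[0,7] = {N, N/(NP\NP), N/(N\N), NP/(NP\N), PP/(PP\N), S/(S\N)}; S ∉ chart

NO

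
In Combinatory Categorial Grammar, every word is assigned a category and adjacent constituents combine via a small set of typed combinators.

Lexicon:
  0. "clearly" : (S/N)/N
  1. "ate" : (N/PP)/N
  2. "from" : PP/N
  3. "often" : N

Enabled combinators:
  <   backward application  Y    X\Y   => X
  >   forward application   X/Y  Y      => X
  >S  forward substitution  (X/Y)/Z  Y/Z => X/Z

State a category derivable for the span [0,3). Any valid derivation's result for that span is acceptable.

S/N

[0,4] S   >
  [0,3] S/N   >S
    [0,1] "clearly" : (S/N)/N
    [1,3] N/N   >S
      [1,2] "ate" : (N/PP)/N
      [2,3] "from" : PP/N
  [3,4] "often" : N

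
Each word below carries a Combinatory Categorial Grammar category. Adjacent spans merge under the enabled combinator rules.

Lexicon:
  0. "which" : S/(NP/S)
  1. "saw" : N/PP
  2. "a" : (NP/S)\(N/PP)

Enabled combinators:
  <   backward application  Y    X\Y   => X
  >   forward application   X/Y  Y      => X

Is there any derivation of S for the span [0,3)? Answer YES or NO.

[0,3] S   >
  [0,1] "which" : S/(NP/S)
  [1,3] NP/S   <
    [1,2] "saw" : N/PP
    [2,3] "a" : (NP/S)\(N/PP)

YES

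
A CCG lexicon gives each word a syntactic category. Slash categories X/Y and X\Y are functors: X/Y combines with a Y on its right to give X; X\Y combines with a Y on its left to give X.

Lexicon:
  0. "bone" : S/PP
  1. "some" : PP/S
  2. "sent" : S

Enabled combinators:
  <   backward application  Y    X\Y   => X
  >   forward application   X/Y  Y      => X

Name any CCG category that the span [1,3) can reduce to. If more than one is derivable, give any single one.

[0,3] S   >
  [0,1] "bone" : S/PP
  [1,3] PP   >
    [1,2] "some" : PP/S
    [2,3] "sent" : S

PP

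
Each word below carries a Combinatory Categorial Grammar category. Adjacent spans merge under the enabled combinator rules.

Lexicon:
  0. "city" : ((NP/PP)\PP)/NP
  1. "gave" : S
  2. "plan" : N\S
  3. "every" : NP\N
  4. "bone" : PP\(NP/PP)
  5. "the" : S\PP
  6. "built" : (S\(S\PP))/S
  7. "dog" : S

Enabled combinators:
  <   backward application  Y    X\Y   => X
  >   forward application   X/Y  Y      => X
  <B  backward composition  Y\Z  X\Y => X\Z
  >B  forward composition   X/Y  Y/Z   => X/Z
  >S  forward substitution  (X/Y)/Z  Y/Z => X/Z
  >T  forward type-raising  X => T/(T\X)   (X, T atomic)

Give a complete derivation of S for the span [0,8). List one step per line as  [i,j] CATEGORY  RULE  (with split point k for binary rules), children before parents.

[0,8] S   <
  [0,6] S\PP   <B
    [0,5] PP\PP   <B
      [0,4] (NP/PP)\PP   >
        [0,1] "city" : ((NP/PP)\PP)/NP
        [1,4] NP   <
          [1,3] N   <
            [1,2] "gave" : S
            [2,3] "plan" : N\S
          [3,4] "every" : NP\N
      [4,5] "bone" : PP\(NP/PP)
    [5,6] "the" : S\PP
  [6,8] S\(S\PP)   >
    [6,7] "built" : (S\(S\PP))/S
    [7,8] "dog" : S

[0,1] ((NP/PP)\PP)/NP  lex  "city"
[1,2] S  lex  "gave"
[2,3] N\S  lex  "plan"
[1,3] N  <  k=2
[3,4] NP\N  lex  "every"
[1,4] NP  <  k=3
[0,4] (NP/PP)\PP  >  k=1
[4,5] PP\(NP/PP)  lex  "bone"
[0,5] PP\PP  <B  k=4
[5,6] S\PP  lex  "the"
[0,6] S\PP  <B  k=5
[6,7] (S\(S\PP))/S  lex  "built"
[7,8] S  lex  "dog"
[6,8] S\(S\PP)  >  k=7
[0,8] S  <  k=6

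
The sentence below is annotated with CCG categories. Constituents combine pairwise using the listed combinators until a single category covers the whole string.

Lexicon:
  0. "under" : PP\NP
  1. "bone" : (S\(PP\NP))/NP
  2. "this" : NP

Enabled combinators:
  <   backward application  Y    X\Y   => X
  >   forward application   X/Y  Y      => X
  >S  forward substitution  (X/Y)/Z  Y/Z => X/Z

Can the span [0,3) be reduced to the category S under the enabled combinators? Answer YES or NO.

YES

[0,3] S   <
  [0,1] "under" : PP\NP
  [1,3] S\(PP\NP)   >
    [1,2] "bone" : (S\(PP\NP))/NP
    [2,3] "this" : NP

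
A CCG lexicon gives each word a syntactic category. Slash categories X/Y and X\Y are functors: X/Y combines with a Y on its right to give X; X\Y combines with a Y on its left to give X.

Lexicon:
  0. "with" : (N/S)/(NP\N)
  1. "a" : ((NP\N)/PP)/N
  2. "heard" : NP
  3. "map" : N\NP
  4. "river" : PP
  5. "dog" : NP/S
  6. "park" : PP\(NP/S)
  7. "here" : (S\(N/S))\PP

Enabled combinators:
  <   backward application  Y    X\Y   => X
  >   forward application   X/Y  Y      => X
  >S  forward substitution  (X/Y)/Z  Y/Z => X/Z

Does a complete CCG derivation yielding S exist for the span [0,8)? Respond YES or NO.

YES

[0,8] S   <
  [0,5] N/S   >
    [0,1] "with" : (N/S)/(NP\N)
    [1,5] NP\N   >
      [1,4] (NP\N)/PP   >
        [1,2] "a" : ((NP\N)/PP)/N
        [2,4] N   <
          [2,3] "heard" : NP
          [3,4] "map" : N\NP
      [4,5] "river" : PP
  [5,8] S\(N/S)   <
    [5,7] PP   <
      [5,6] "dog" : NP/S
      [6,7] "park" : PP\(NP/S)
    [7,8] "here" : (S\(N/S))\PP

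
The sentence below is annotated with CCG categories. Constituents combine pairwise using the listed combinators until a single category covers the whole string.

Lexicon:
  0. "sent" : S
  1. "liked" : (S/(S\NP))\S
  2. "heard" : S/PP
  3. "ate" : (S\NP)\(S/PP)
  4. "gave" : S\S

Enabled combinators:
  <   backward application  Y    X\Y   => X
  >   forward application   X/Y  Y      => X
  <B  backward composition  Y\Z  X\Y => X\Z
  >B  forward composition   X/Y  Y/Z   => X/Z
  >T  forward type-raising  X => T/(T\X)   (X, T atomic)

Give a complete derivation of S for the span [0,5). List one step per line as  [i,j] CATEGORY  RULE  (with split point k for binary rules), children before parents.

[0,5] S   >
  [0,2] S/(S\NP)   <
    [0,1] "sent" : S
    [1,2] "liked" : (S/(S\NP))\S
  [2,5] S\NP   <B
    [2,4] S\NP   <
      [2,3] "heard" : S/PP
      [3,4] "ate" : (S\NP)\(S/PP)
    [4,5] "gave" : S\S

[0,1] S  lex  "sent"
[1,2] (S/(S\NP))\S  lex  "liked"
[0,2] S/(S\NP)  <  k=1
[2,3] S/PP  lex  "heard"
[3,4] (S\NP)\(S/PP)  lex  "ate"
[2,4] S\NP  <  k=3
[4,5] S\S  lex  "gave"
[2,5] S\NP  <B  k=4
[0,5] S  >  k=2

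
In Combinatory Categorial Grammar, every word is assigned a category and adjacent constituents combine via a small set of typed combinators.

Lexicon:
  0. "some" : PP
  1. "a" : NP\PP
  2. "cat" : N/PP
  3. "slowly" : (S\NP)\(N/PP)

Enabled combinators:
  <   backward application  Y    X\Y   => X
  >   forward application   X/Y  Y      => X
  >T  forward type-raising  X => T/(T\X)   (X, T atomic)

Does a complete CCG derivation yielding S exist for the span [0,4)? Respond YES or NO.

YES

[0,4] S   <
  [0,2] NP   <
    [0,1] "some" : PP
    [1,2] "a" : NP\PP
  [2,4] S\NP   <
    [2,3] "cat" : N/PP
    [3,4] "slowly" : (S\NP)\(N/PP)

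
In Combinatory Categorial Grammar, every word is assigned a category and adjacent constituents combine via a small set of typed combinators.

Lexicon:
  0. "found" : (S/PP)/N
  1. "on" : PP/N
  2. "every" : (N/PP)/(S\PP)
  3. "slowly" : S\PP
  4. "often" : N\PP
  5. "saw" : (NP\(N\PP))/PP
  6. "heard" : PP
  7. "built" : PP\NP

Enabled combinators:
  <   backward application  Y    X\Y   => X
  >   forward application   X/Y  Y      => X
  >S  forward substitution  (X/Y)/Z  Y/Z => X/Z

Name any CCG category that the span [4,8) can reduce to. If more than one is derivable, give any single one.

PP

[0,8] S   >
  [0,2] S/N   >S
    [0,1] "found" : (S/PP)/N
    [1,2] "on" : PP/N
  [2,8] N   >
    [2,4] N/PP   >
      [2,3] "every" : (N/PP)/(S\PP)
      [3,4] "slowly" : S\PP
    [4,8] PP   <
      [4,7] NP   <
        [4,5] "often" : N\PP
        [5,7] NP\(N\PP)   >
          [5,6] "saw" : (NP\(N\PP))/PP
          [6,7] "heard" : PP
      [7,8] "built" : PP\NP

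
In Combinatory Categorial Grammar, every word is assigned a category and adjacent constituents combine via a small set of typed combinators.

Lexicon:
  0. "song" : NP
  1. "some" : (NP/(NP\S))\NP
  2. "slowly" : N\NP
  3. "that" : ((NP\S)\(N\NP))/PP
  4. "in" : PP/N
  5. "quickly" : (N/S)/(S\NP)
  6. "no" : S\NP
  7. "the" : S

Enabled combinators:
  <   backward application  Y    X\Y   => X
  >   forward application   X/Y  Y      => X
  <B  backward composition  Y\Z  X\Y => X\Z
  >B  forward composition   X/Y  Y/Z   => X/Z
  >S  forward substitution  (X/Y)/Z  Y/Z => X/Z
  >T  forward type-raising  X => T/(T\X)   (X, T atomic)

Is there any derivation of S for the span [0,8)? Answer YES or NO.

NP (NP/(NP\S))\NP N\NP ((NP\S)\(N\NP))/PP PP/N (N/S)/(S\NP) S\NP S
CKY chart[0,8] = {N/(N\NP), NP, NP/(NP\NP), PP/(PP\NP), S/(S\NP)}; S ∉ chart

NO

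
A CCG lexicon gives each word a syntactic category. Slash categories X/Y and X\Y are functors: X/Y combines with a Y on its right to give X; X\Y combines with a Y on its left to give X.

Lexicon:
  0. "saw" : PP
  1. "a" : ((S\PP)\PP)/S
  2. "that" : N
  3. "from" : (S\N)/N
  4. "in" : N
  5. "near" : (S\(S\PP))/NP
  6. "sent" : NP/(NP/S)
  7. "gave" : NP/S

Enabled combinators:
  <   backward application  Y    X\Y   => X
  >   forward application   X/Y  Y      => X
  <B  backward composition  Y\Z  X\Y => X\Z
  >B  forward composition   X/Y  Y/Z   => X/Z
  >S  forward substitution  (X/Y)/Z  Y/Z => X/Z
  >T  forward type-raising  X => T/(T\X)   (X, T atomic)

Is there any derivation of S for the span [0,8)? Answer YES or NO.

[0,8] S   <
  [0,5] S\PP   <
    [0,1] "saw" : PP
    [1,5] (S\PP)\PP   >
      [1,2] "a" : ((S\PP)\PP)/S
      [2,5] S   <
        [2,3] "that" : N
        [3,5] S\N   >
          [3,4] "from" : (S\N)/N
          [4,5] "in" : N
  [5,8] S\(S\PP)   >
    [5,6] "near" : (S\(S\PP))/NP
    [6,8] NP   >
      [6,7] "sent" : NP/(NP/S)
      [7,8] "gave" : NP/S

YES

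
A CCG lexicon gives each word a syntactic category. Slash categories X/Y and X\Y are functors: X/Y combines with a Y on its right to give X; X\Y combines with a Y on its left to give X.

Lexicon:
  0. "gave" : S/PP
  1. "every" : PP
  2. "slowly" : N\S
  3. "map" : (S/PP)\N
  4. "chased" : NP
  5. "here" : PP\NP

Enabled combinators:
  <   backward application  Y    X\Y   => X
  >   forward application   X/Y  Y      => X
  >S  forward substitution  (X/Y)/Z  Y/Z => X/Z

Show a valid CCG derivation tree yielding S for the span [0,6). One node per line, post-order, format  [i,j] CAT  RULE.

[0,6] S   >
  [0,4] S/PP   <
    [0,3] N   <
      [0,2] S   >
        [0,1] "gave" : S/PP
        [1,2] "every" : PP
      [2,3] "slowly" : N\S
    [3,4] "map" : (S/PP)\N
  [4,6] PP   <
    [4,5] "chased" : NP
    [5,6] "here" : PP\NP

[0,1] S/PP  lex  "gave"
[1,2] PP  lex  "every"
[0,2] S  >  k=1
[2,3] N\S  lex  "slowly"
[0,3] N  <  k=2
[3,4] (S/PP)\N  lex  "map"
[0,4] S/PP  <  k=3
[4,5] NP  lex  "chased"
[5,6] PP\NP  lex  "here"
[4,6] PP  <  k=5
[0,6] S  >  k=4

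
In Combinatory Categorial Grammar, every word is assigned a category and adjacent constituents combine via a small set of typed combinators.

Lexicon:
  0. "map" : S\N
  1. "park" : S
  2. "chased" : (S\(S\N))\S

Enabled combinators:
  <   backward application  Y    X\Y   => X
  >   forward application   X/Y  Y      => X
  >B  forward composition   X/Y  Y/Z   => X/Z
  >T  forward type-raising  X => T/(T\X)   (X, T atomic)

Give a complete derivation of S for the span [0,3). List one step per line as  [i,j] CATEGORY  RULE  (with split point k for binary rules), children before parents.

[0,1] S\N  lex  "map"
[1,2] S  lex  "park"
[2,3] (S\(S\N))\S  lex  "chased"
[1,3] S\(S\N)  <  k=2
[0,3] S  <  k=1

[0,3] S   <
  [0,1] "map" : S\N
  [1,3] S\(S\N)   <
    [1,2] "park" : S
    [2,3] "chased" : (S\(S\N))\S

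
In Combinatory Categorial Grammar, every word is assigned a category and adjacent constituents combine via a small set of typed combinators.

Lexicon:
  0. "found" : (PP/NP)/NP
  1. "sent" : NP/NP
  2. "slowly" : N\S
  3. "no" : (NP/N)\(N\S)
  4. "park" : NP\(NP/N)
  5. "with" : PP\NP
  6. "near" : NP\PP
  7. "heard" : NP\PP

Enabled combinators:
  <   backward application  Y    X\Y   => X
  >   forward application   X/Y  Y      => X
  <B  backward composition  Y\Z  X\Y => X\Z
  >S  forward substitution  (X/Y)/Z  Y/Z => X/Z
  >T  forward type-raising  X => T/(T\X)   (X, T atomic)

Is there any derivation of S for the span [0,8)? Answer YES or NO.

(PP/NP)/NP NP/NP N\S (NP/N)\(N\S) NP\(NP/N) PP\NP NP\PP NP\PP
CKY chart[0,8] = {N/(N\NP), NP, NP/(NP\NP), PP/(PP\NP), S/(S\NP)}; S ∉ chart

NO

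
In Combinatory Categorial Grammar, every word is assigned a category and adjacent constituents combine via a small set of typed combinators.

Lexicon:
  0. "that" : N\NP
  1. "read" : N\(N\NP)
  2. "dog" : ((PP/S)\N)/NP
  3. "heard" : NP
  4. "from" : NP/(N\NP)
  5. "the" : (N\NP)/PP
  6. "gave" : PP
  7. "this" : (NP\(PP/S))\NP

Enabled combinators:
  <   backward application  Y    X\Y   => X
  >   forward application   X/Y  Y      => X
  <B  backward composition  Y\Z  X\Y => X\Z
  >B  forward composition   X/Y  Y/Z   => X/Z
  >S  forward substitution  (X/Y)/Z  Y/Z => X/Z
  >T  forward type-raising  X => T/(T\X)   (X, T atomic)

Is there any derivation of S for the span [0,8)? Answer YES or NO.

N\NP N\(N\NP) ((PP/S)\N)/NP NP NP/(N\NP) (N\NP)/PP PP (NP\(PP/S))\NP
CKY chart[0,8] = {N/(N\NP), NP, NP/(NP\NP), PP/(PP\NP), S/(S\NP)}; S ∉ chart

NO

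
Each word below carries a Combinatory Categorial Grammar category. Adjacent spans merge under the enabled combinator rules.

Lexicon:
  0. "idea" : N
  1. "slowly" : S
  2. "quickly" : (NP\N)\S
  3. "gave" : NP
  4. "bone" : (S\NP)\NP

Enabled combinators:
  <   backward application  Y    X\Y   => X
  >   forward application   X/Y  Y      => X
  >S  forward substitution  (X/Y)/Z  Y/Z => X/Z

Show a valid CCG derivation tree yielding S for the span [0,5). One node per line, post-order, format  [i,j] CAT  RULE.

[0,1] N  lex  "idea"
[1,2] S  lex  "slowly"
[2,3] (NP\N)\S  lex  "quickly"
[1,3] NP\N  <  k=2
[0,3] NP  <  k=1
[3,4] NP  lex  "gave"
[4,5] (S\NP)\NP  lex  "bone"
[3,5] S\NP  <  k=4
[0,5] S  <  k=3

[0,5] S   <
  [0,3] NP   <
    [0,1] "idea" : N
    [1,3] NP\N   <
      [1,2] "slowly" : S
      [2,3] "quickly" : (NP\N)\S
  [3,5] S\NP   <
    [3,4] "gave" : NP
    [4,5] "bone" : (S\NP)\NP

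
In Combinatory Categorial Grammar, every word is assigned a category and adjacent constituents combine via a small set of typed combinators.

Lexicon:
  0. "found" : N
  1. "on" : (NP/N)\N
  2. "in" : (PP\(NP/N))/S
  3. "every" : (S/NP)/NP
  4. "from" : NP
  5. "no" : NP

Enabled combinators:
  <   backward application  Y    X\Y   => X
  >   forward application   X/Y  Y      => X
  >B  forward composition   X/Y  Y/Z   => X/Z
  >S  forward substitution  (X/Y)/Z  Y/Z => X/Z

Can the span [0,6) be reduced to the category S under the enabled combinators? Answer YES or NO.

NO

N (NP/N)\N (PP\(NP/N))/S (S/NP)/NP NP NP
CKY chart[0,6] = {PP}; S ∉ chart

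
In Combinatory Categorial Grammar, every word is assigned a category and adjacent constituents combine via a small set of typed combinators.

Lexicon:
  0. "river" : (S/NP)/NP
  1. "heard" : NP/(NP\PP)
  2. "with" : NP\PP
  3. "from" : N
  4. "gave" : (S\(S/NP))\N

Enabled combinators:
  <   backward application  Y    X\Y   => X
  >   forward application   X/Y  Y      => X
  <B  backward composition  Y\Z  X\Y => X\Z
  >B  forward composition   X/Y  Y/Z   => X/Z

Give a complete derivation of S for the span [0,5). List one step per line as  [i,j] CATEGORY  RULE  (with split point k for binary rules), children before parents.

[0,1] (S/NP)/NP  lex  "river"
[1,2] NP/(NP\PP)  lex  "heard"
[2,3] NP\PP  lex  "with"
[1,3] NP  >  k=2
[0,3] S/NP  >  k=1
[3,4] N  lex  "from"
[4,5] (S\(S/NP))\N  lex  "gave"
[3,5] S\(S/NP)  <  k=4
[0,5] S  <  k=3

[0,5] S   <
  [0,3] S/NP   >
    [0,1] "river" : (S/NP)/NP
    [1,3] NP   >
      [1,2] "heard" : NP/(NP\PP)
      [2,3] "with" : NP\PP
  [3,5] S\(S/NP)   <
    [3,4] "from" : N
    [4,5] "gave" : (S\(S/NP))\N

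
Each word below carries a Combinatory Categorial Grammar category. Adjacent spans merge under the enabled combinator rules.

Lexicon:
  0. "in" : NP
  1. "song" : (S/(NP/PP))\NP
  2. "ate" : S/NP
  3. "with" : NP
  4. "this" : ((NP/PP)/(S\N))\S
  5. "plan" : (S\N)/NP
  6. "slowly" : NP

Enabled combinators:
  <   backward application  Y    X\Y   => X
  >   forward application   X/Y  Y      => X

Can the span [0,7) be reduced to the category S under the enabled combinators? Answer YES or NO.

YES

[0,7] S   >
  [0,2] S/(NP/PP)   <
    [0,1] "in" : NP
    [1,2] "song" : (S/(NP/PP))\NP
  [2,7] NP/PP   >
    [2,5] (NP/PP)/(S\N)   <
      [2,4] S   >
        [2,3] "ate" : S/NP
        [3,4] "with" : NP
      [4,5] "this" : ((NP/PP)/(S\N))\S
    [5,7] S\N   >
      [5,6] "plan" : (S\N)/NP
      [6,7] "slowly" : NP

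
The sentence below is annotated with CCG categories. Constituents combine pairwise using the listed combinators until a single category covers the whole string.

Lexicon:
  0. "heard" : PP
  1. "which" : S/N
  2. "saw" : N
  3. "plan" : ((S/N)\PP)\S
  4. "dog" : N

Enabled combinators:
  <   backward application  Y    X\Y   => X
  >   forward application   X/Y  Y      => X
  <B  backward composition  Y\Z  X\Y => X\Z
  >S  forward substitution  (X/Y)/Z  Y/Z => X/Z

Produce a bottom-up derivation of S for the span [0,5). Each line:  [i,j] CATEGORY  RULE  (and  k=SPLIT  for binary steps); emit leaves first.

[0,1] PP  lex  "heard"
[1,2] S/N  lex  "which"
[2,3] N  lex  "saw"
[1,3] S  >  k=2
[3,4] ((S/N)\PP)\S  lex  "plan"
[1,4] (S/N)\PP  <  k=3
[0,4] S/N  <  k=1
[4,5] N  lex  "dog"
[0,5] S  >  k=4

[0,5] S   >
  [0,4] S/N   <
    [0,1] "heard" : PP
    [1,4] (S/N)\PP   <
      [1,3] S   >
        [1,2] "which" : S/N
        [2,3] "saw" : N
      [3,4] "plan" : ((S/N)\PP)\S
  [4,5] "dog" : N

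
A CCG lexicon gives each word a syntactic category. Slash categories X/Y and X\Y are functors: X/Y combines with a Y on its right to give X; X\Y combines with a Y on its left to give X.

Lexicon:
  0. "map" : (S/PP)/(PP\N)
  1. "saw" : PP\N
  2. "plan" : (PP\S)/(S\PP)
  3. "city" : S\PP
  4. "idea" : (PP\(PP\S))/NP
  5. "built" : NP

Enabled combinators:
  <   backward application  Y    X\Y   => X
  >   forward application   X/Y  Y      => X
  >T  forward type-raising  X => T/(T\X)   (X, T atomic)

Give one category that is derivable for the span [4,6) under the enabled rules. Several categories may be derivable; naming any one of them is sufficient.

[0,6] S   >
  [0,2] S/PP   >
    [0,1] "map" : (S/PP)/(PP\N)
    [1,2] "saw" : PP\N
  [2,6] PP   <
    [2,4] PP\S   >
      [2,3] "plan" : (PP\S)/(S\PP)
      [3,4] "city" : S\PP
    [4,6] PP\(PP\S)   >
      [4,5] "idea" : (PP\(PP\S))/NP
      [5,6] "built" : NP

PP\(PP\S)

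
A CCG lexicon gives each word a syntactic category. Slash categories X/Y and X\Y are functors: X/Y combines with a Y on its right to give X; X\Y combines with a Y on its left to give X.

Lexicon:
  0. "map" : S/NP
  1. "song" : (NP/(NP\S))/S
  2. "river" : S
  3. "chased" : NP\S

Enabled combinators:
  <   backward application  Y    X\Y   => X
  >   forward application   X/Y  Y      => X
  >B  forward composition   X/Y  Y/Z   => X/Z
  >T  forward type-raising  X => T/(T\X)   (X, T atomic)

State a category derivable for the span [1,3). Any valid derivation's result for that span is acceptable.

[0,4] S   >
  [0,1] "map" : S/NP
  [1,4] NP   >
    [1,3] NP/(NP\S)   >
      [1,2] "song" : (NP/(NP\S))/S
      [2,3] "river" : S
    [3,4] "chased" : NP\S

NP/(NP\S)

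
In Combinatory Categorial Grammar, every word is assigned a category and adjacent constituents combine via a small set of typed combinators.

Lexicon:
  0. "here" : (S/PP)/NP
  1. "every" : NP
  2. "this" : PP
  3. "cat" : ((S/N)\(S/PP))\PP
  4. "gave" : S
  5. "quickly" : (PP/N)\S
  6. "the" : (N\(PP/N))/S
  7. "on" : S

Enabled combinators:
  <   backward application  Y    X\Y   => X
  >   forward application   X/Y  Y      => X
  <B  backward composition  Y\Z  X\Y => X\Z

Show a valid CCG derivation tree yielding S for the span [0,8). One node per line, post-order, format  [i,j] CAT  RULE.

[0,8] S   >
  [0,4] S/N   <
    [0,2] S/PP   >
      [0,1] "here" : (S/PP)/NP
      [1,2] "every" : NP
    [2,4] (S/N)\(S/PP)   <
      [2,3] "this" : PP
      [3,4] "cat" : ((S/N)\(S/PP))\PP
  [4,8] N   <
    [4,6] PP/N   <
      [4,5] "gave" : S
      [5,6] "quickly" : (PP/N)\S
    [6,8] N\(PP/N)   >
      [6,7] "the" : (N\(PP/N))/S
      [7,8] "on" : S

[0,1] (S/PP)/NP  lex  "here"
[1,2] NP  lex  "every"
[0,2] S/PP  >  k=1
[2,3] PP  lex  "this"
[3,4] ((S/N)\(S/PP))\PP  lex  "cat"
[2,4] (S/N)\(S/PP)  <  k=3
[0,4] S/N  <  k=2
[4,5] S  lex  "gave"
[5,6] (PP/N)\S  lex  "quickly"
[4,6] PP/N  <  k=5
[6,7] (N\(PP/N))/S  lex  "the"
[7,8] S  lex  "on"
[6,8] N\(PP/N)  >  k=7
[4,8] N  <  k=6
[0,8] S  >  k=4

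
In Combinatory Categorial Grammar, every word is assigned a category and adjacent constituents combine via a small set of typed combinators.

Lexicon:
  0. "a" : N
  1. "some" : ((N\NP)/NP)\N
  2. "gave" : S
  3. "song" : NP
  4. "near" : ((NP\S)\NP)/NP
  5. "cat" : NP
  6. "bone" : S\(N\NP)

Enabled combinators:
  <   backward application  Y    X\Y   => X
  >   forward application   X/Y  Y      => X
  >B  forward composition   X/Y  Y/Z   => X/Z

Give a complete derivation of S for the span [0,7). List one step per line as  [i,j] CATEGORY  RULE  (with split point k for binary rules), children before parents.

[0,1] N  lex  "a"
[1,2] ((N\NP)/NP)\N  lex  "some"
[0,2] (N\NP)/NP  <  k=1
[2,3] S  lex  "gave"
[3,4] NP  lex  "song"
[4,5] ((NP\S)\NP)/NP  lex  "near"
[5,6] NP  lex  "cat"
[4,6] (NP\S)\NP  >  k=5
[3,6] NP\S  <  k=4
[2,6] NP  <  k=3
[0,6] N\NP  >  k=2
[6,7] S\(N\NP)  lex  "bone"
[0,7] S  <  k=6

[0,7] S   <
  [0,6] N\NP   >
    [0,2] (N\NP)/NP   <
      [0,1] "a" : N
      [1,2] "some" : ((N\NP)/NP)\N
    [2,6] NP   <
      [2,3] "gave" : S
      [3,6] NP\S   <
        [3,4] "song" : NP
        [4,6] (NP\S)\NP   >
          [4,5] "near" : ((NP\S)\NP)/NP
          [5,6] "cat" : NP
  [6,7] "bone" : S\(N\NP)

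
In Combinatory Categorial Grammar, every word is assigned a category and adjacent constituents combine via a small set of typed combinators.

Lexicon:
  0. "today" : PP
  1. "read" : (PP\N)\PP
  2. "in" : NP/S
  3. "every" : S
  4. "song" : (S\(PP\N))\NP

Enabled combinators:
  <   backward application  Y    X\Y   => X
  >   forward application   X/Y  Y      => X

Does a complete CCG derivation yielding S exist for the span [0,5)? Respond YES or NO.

[0,5] S   <
  [0,2] PP\N   <
    [0,1] "today" : PP
    [1,2] "read" : (PP\N)\PP
  [2,5] S\(PP\N)   <
    [2,4] NP   >
      [2,3] "in" : NP/S
      [3,4] "every" : S
    [4,5] "song" : (S\(PP\N))\NP

YES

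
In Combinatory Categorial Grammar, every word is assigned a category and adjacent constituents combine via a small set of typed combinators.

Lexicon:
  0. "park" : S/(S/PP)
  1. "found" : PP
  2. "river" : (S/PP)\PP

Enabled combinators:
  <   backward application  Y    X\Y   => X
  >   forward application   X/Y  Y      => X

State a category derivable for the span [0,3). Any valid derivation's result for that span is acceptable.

S

[0,3] S   >
  [0,1] "park" : S/(S/PP)
  [1,3] S/PP   <
    [1,2] "found" : PP
    [2,3] "river" : (S/PP)\PP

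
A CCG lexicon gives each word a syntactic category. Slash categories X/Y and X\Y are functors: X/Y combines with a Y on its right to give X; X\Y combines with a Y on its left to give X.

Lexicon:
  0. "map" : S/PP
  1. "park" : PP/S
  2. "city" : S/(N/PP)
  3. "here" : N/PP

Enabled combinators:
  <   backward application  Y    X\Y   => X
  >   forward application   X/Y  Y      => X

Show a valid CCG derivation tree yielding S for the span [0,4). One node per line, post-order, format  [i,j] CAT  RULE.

[0,4] S   >
  [0,1] "map" : S/PP
  [1,4] PP   >
    [1,2] "park" : PP/S
    [2,4] S   >
      [2,3] "city" : S/(N/PP)
      [3,4] "here" : N/PP

[0,1] S/PP  lex  "map"
[1,2] PP/S  lex  "park"
[2,3] S/(N/PP)  lex  "city"
[3,4] N/PP  lex  "here"
[2,4] S  >  k=3
[1,4] PP  >  k=2
[0,4] S  >  k=1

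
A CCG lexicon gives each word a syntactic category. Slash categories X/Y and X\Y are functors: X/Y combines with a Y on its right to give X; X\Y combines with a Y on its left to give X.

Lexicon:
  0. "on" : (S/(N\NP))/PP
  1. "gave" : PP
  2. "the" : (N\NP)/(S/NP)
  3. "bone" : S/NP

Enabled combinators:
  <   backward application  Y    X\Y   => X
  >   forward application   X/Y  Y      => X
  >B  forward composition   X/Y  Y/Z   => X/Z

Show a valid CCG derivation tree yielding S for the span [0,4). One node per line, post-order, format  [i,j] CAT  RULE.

[0,1] (S/(N\NP))/PP  lex  "on"
[1,2] PP  lex  "gave"
[0,2] S/(N\NP)  >  k=1
[2,3] (N\NP)/(S/NP)  lex  "the"
[3,4] S/NP  lex  "bone"
[2,4] N\NP  >  k=3
[0,4] S  >  k=2

[0,4] S   >
  [0,2] S/(N\NP)   >
    [0,1] "on" : (S/(N\NP))/PP
    [1,2] "gave" : PP
  [2,4] N\NP   >
    [2,3] "the" : (N\NP)/(S/NP)
    [3,4] "bone" : S/NP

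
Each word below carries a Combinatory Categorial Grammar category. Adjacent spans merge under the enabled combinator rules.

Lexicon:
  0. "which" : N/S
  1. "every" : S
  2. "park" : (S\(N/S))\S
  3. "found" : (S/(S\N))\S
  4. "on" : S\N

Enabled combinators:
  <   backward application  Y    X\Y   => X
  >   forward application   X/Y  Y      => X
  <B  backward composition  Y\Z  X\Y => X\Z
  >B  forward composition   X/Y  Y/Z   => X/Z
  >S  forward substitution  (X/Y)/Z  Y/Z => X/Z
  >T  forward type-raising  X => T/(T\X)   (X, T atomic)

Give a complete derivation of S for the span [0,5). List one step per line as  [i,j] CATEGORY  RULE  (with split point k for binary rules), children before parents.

[0,1] N/S  lex  "which"
[1,2] S  lex  "every"
[2,3] (S\(N/S))\S  lex  "park"
[1,3] S\(N/S)  <  k=2
[0,3] S  <  k=1
[3,4] (S/(S\N))\S  lex  "found"
[0,4] S/(S\N)  <  k=3
[4,5] S\N  lex  "on"
[0,5] S  >  k=4

[0,5] S   >
  [0,4] S/(S\N)   <
    [0,3] S   <
      [0,1] "which" : N/S
      [1,3] S\(N/S)   <
        [1,2] "every" : S
        [2,3] "park" : (S\(N/S))\S
    [3,4] "found" : (S/(S\N))\S
  [4,5] "on" : S\N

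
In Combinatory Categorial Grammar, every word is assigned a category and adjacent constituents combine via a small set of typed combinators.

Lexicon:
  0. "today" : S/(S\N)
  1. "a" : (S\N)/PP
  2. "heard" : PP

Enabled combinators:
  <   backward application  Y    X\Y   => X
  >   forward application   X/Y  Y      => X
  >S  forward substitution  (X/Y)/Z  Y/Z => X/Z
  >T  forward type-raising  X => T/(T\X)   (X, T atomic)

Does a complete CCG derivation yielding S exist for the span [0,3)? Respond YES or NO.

[0,3] S   >
  [0,1] "today" : S/(S\N)
  [1,3] S\N   >
    [1,2] "a" : (S\N)/PP
    [2,3] "heard" : PP

YES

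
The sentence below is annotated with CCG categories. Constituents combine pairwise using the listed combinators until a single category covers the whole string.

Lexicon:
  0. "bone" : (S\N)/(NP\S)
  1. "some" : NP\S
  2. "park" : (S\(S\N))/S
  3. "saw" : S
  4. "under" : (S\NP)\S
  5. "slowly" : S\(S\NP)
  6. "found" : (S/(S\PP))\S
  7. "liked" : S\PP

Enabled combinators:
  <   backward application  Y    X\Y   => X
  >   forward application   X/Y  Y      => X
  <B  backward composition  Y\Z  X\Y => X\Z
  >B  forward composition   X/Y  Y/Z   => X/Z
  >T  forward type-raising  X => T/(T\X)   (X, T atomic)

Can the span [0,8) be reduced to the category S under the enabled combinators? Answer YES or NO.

[0,8] S   >
  [0,7] S/(S\PP)   <
    [0,6] S   <
      [0,2] S\N   >
        [0,1] "bone" : (S\N)/(NP\S)
        [1,2] "some" : NP\S
      [2,6] S\(S\N)   >
        [2,3] "park" : (S\(S\N))/S
        [3,6] S   <
          [3,5] S\NP   <
            [3,4] "saw" : S
            [4,5] "under" : (S\NP)\S
          [5,6] "slowly" : S\(S\NP)
    [6,7] "found" : (S/(S\PP))\S
  [7,8] "liked" : S\PP

YES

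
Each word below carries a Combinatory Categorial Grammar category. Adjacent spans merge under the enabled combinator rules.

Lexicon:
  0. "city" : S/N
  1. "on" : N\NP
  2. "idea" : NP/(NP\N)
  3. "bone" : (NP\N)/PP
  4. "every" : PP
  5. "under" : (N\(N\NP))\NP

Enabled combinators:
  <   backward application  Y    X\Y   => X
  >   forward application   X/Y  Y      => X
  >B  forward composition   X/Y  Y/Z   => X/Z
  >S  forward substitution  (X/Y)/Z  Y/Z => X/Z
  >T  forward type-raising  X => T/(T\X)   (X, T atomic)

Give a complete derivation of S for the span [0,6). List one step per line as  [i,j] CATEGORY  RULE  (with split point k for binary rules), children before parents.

[0,6] S   >
  [0,1] "city" : S/N
  [1,6] N   <
    [1,2] "on" : N\NP
    [2,6] N\(N\NP)   <
      [2,5] NP   >
        [2,3] "idea" : NP/(NP\N)
        [3,5] NP\N   >
          [3,4] "bone" : (NP\N)/PP
          [4,5] "every" : PP
      [5,6] "under" : (N\(N\NP))\NP

[0,1] S/N  lex  "city"
[1,2] N\NP  lex  "on"
[2,3] NP/(NP\N)  lex  "idea"
[3,4] (NP\N)/PP  lex  "bone"
[4,5] PP  lex  "every"
[3,5] NP\N  >  k=4
[2,5] NP  >  k=3
[5,6] (N\(N\NP))\NP  lex  "under"
[2,6] N\(N\NP)  <  k=5
[1,6] N  <  k=2
[0,6] S  >  k=1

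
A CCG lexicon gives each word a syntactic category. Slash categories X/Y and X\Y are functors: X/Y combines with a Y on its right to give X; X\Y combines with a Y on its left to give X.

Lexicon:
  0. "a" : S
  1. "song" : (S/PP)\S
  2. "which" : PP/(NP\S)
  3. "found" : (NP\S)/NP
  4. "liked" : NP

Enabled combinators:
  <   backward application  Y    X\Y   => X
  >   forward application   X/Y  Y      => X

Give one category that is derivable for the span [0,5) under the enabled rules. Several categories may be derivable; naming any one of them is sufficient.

[0,5] S   >
  [0,2] S/PP   <
    [0,1] "a" : S
    [1,2] "song" : (S/PP)\S
  [2,5] PP   >
    [2,3] "which" : PP/(NP\S)
    [3,5] NP\S   >
      [3,4] "found" : (NP\S)/NP
      [4,5] "liked" : NP

S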